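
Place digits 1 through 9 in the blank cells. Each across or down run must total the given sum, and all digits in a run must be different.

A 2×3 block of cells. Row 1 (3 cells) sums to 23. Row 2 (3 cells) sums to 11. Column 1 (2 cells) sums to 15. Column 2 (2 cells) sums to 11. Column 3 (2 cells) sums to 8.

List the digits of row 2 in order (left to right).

23 in 3 cells must be {6,8,9}.
The 23 across and the 8 down share only 6, so (1,3) = 6.
(2,3) = 8 − 6 = 2 completes the 8 down.
Nothing is forced directly, so branch on (2,1), whose candidates are 6 or 8. If (2,1) = 8: then (1,1) would have to be in {8,9} for the 23 across but in {7} for the 15 down — contradiction. So (2,1) = 6.
(1,1) = 15 − 6 = 9 completes the 15 down.
(1,2) = 23 − 15 = 8 completes the 23 across.
(2,2) = 11 − 8 = 3 completes the 11 across.

6 3 2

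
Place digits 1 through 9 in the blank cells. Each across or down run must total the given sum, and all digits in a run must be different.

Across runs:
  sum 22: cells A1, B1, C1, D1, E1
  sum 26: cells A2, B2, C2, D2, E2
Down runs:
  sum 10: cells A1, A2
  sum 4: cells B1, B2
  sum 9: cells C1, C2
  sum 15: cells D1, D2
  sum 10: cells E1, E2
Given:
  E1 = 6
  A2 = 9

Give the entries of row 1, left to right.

1 3 4 8 6

4 in 2 cells must be {1,3}.
A1 = 10 − 9 = 1 completes the 10 down.
B1 = 3: the only remaining digit allowed by both the 22 across and the 4 down.
B2 = 4 − 3 = 1 completes the 4 down.
E2 = 10 − 6 = 4 completes the 10 down.
Given what's placed, D2 must be 7 to fit the 26 across and 15 down.
D1 = 15 − 7 = 8 completes the 15 down.
C2 = 26 − 21 = 5 completes the 26 across.
C1 = 22 − 18 = 4 completes the 22 across.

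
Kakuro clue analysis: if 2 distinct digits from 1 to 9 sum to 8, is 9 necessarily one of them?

No

Counterexample: {1,7} sums to 8 without using 9.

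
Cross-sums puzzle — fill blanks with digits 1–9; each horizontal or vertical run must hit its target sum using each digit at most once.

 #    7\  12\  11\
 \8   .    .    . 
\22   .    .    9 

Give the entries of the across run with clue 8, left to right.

R1C3 = 11 − 9 = 2 completes the 11 down.
R1C2 = 5: the only remaining digit allowed by both the 8 across and the 12 down.
R2C2 = 12 − 5 = 7 completes the 12 down.
R1C1 = 8 − 7 = 1 completes the 8 across.
R2C1 = 22 − 16 = 6 completes the 22 across.

1 5 2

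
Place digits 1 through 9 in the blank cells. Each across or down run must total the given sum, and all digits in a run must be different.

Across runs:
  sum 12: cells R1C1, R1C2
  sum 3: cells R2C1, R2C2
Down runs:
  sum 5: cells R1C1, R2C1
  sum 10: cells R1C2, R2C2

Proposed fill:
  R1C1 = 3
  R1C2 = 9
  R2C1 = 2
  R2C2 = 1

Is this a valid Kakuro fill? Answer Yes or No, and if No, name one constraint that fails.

Across: 3+9=12; 2+1=3. Down: 3+2=5; 9+1=10. No digit repeats within any run.

Yes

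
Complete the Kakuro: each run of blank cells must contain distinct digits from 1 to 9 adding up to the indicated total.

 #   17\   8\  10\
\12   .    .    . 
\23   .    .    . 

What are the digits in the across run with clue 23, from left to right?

8 6 9

23 in 3 cells must be {6,8,9}; 17 in 2 cells must be {8,9}.
The 23 across and the 8 down share only 6, so R2C2 = 6.
R1C2 = 8 − 6 = 2 completes the 8 down.
Given what's placed, R1C1 must be 9 to fit the 12 across and 17 down.
R1C3 = 12 − 11 = 1 completes the 12 across.
R2C1 = 17 − 9 = 8 completes the 17 down.
R2C3 = 23 − 14 = 9 completes the 23 across.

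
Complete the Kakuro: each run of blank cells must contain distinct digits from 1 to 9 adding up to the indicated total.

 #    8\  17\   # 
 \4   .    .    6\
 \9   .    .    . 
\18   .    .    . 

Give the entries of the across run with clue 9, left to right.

4 in 2 cells must be {1,3}.
Nothing is forced directly, so branch on R1C1, whose candidates are 1 or 3. If R1C1 = 3: that forces R1C2 = 1, after which R2C2 would have to be in {1,2,3,4,5,6} for the 9 across but in {7,9} for the 17 down — contradiction. So R1C1 = 1.
R1C2 = 4 − 1 = 3 completes the 4 across.
Nothing is forced directly, so branch on R2C2, whose candidates are 5 or 6. If R2C2 = 6: that forces R2C1 = 2, R2C3 = 1, R3C1 = 5, after which R3C2 would have to be in {4,6,7,9} for the 18 across but in {8} for the 17 down — contradiction. So R2C2 = 5.
R2C1 = 3: the only remaining digit allowed by both the 9 across and the 8 down.
R2C3 = 9 − 8 = 1 completes the 9 across.

3 5 1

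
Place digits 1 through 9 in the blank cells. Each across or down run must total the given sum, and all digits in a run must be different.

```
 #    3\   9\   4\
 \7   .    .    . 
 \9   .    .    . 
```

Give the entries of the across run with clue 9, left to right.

7 in 3 cells must be {1,2,4}; 3 in 2 cells must be {1,2}; 4 in 2 cells must be {1,3}.
The 7 across and the 4 down share only 1, so R1C3 = 1.
R2C3 = 4 − 1 = 3 completes the 4 down.
Given what's placed, R1C1 must be 2 to fit the 7 across and 3 down.
R1C2 = 7 − 3 = 4 completes the 7 across.
R2C1 = 3 − 2 = 1 completes the 3 down.
R2C2 = 9 − 4 = 5 completes the 9 across.

1 5 3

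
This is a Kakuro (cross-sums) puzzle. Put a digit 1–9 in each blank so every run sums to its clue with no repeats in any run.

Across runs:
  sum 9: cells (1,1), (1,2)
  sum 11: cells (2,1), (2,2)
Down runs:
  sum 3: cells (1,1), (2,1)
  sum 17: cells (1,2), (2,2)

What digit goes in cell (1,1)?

1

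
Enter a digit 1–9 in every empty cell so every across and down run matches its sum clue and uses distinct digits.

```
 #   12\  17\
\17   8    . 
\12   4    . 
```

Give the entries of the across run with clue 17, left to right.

8 9

17 in 2 cells must be {8,9}.
R1C2 = 17 − 8 = 9 completes the 17 across.
R2C2 = 12 − 4 = 8 completes the 12 across.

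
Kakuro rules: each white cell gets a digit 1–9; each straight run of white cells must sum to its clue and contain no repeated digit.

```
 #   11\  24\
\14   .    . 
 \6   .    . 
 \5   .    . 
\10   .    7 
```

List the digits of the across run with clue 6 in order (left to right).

1, 5

11 in 4 cells must be {1,2,3,5}.
The 14 across and the 11 down share only 5, so R1C1 = 5.
R1C2 = 14 − 5 = 9 completes the 14 across.
R4C1 = 10 − 7 = 3 completes the 10 across.
No cell is forced outright now. R2C1 can only be 1 or 2 (the digits allowed by both its 6 across and its 11 down). If R2C1 = 2: then R2C2 would have to be in {4} for the 6 across but in {2,3,5,6} for the 24 down — contradiction. So R2C1 = 1.
R2C2 = 6 − 1 = 5 completes the 6 across.
R3C1 = 11 − 9 = 2 completes the 11 down.
R3C2 = 5 − 2 = 3 completes the 5 across.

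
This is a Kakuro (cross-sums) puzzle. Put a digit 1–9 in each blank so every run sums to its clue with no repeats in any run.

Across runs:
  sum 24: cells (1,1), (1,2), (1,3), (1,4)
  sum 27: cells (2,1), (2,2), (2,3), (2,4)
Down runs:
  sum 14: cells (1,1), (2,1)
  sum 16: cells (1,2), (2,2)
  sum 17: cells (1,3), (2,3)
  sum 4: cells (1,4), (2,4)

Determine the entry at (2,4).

16 in 2 cells must be {7,9}; 17 in 2 cells must be {8,9}; 4 in 2 cells must be {1,3}.
Only 3 fits (2,4) under both its across sum 27 and down sum 4.

3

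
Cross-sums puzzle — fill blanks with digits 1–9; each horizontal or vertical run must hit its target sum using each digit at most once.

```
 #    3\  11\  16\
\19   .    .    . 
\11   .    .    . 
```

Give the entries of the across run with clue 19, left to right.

2, 8, 9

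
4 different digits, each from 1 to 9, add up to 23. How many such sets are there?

4 distinct digits from 1–9 sum between 10 and 30.

9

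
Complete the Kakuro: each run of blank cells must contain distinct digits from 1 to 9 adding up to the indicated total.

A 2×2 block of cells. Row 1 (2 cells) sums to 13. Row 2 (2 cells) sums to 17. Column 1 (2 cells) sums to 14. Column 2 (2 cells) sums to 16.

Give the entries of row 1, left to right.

17 in 2 cells must be {8,9}; 16 in 2 cells must be {7,9}.
The 17 across and the 16 down share only 9, so (2,2) = 9.
(1,2) = 16 − 9 = 7 completes the 16 down.
(2,1) = 17 − 9 = 8 completes the 17 across.
(1,1) = 13 − 7 = 6 completes the 13 across.

6, 7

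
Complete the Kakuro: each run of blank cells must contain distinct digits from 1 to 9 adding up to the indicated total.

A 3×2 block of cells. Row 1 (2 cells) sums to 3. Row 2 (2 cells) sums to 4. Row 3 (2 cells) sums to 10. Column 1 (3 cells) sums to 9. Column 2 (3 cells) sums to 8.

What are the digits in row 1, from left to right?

2, 1

3 in 2 cells must be {1,2}; 4 in 2 cells must be {1,3}.
Nothing is forced directly, so branch on (2,1), whose candidates are 1 or 3. If (2,1) = 3: that forces (2,2) = 1, (1,2) = 2, after which (3,2) would have to be in {1,2,3,4,6,7,8,9} for the 10 across but in {5} for the 8 down — contradiction. So (2,1) = 1.
Given what's placed, (1,1) must be 2 to fit the 3 across and 9 down.
(1,2) = 3 − 2 = 1 completes the 3 across.
(2,2) = 4 − 1 = 3 completes the 4 across.
(3,1) = 9 − 3 = 6 completes the 9 down.
(3,2) = 10 − 6 = 4 completes the 10 across.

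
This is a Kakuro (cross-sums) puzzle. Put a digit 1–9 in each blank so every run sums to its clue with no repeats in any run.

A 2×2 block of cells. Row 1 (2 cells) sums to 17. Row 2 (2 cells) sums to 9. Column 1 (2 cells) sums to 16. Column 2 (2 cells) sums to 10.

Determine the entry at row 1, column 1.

17 in 2 cells must be {8,9}; 16 in 2 cells must be {7,9}.
The 17 across and the 16 down share only 9, so (1,1) = 9.
(1,2) = 17 − 9 = 8 completes the 17 across.
(2,1) = 16 − 9 = 7 completes the 16 down.
(2,2) = 9 − 7 = 2 completes the 9 across.

9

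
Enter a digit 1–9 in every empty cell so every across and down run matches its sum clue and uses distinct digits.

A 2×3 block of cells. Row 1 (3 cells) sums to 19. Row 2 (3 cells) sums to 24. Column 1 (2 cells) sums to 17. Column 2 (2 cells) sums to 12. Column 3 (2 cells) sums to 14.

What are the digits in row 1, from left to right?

24 in 3 cells must be {7,8,9}; 17 in 2 cells must be {8,9}.
Nothing is forced directly, so branch on (1,1), whose candidates are 8 or 9. If (1,1) = 9: that forces (2,1) = 8, (2,3) = 9, after which (1,3) would have to be in {2,3,4,6,7,8} for the 19 across but in {5} for the 14 down — contradiction. So (1,1) = 8.
(2,1) = 17 − 8 = 9 completes the 17 down.
Given what's placed, (2,3) must be 8 to fit the 24 across and 14 down.
(1,3) = 14 − 8 = 6 completes the 14 down.
(2,2) = 24 − 17 = 7 completes the 24 across.
(1,2) = 19 − 14 = 5 completes the 19 across.

8 5 6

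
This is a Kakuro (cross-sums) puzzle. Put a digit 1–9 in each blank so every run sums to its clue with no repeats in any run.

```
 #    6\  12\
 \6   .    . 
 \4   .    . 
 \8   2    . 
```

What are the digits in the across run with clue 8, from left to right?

4 in 2 cells must be {1,3}; 6 in 3 cells must be {1,2,3}.
Given what's placed, R1C1 must be 1 to fit the 6 across and 6 down.
R1C2 = 6 − 1 = 5 completes the 6 across.
R2C1 = 6 − 3 = 3 completes the 6 down.
R2C2 = 4 − 3 = 1 completes the 4 across.
R3C2 = 8 − 2 = 6 completes the 8 across.

2 6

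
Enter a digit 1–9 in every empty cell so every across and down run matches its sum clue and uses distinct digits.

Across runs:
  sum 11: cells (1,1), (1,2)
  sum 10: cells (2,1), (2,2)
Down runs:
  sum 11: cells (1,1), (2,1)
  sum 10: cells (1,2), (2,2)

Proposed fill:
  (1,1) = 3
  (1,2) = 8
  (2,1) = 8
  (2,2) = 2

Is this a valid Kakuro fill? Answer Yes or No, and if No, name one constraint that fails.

Yes

Across: 3+8=11; 8+2=10. Down: 3+8=11; 8+2=10. No digit repeats within any run.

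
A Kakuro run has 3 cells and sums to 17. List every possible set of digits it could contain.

3 distinct digits from 1–9 sum between 6 and 24.

{1,7,9}; {2,6,9}; {2,7,8}; {3,5,9}; {3,6,8}; {4,5,8}; {4,6,7}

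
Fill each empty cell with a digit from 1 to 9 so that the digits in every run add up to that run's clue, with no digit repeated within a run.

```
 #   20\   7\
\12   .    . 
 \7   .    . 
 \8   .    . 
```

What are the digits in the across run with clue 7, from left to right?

5, 2

7 in 3 cells must be {1,2,4}.
The 12 across and the 7 down share only 4, so R1C2 = 4.
R1C1 = 12 − 4 = 8 completes the 12 across.
Nothing is forced directly, so branch on R2C1, whose candidates are 3 or 5. If R2C1 = 3: then R2C2 would have to be in {4} for the 7 across but in {1,2} for the 7 down — contradiction. So R2C1 = 5.
R2C2 = 7 − 5 = 2 completes the 7 across.
R3C1 = 20 − 13 = 7 completes the 20 down.
R3C2 = 8 − 7 = 1 completes the 8 across.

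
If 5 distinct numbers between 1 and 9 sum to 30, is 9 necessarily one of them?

No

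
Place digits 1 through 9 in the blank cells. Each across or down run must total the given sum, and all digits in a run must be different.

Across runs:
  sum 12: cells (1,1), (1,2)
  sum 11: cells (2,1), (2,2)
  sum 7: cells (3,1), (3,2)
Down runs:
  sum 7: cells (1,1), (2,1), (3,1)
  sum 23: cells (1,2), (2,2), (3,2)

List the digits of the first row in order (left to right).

4 8

7 in 3 cells must be {1,2,4}; 23 in 3 cells must be {6,8,9}.
The 12 across and the 7 down share only 4, so (1,1) = 4.
(1,2) = 12 − 4 = 8 completes the 12 across.
Given what's placed, (2,1) must be 2 to fit the 11 across and 7 down.
(2,2) = 11 − 2 = 9 completes the 11 across.
(3,1) = 7 − 6 = 1 completes the 7 down.
(3,2) = 7 − 1 = 6 completes the 7 across.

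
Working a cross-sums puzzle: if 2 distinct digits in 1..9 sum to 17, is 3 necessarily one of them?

The only way to make 17 from 2 distinct digits is {8,9}, which does not contain 3.

No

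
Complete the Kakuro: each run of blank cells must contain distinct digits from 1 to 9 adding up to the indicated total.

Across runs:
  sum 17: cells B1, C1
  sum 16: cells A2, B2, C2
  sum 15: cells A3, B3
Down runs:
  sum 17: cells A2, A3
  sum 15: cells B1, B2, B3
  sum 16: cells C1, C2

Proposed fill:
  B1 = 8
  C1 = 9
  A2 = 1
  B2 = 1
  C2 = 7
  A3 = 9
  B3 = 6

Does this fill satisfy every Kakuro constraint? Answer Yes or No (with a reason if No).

No — the down run A2–A3 sums to 10, not 17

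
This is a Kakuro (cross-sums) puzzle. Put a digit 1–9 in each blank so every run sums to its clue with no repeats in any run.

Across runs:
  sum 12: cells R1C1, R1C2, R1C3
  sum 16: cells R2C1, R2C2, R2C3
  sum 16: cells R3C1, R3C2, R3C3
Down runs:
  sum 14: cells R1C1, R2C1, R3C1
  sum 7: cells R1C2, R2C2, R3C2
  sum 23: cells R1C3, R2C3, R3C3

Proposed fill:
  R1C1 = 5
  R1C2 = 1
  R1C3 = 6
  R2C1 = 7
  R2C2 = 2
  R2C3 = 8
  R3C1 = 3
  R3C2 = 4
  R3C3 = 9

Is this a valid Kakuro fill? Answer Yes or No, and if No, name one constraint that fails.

No — the across run R2C1–R2C3 sums to 17, not 16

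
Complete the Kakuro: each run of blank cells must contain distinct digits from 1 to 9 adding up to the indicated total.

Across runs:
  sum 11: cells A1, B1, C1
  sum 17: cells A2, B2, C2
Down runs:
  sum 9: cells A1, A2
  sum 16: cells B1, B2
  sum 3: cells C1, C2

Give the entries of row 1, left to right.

3, 7, 1

16 in 2 cells must be {7,9}; 3 in 2 cells must be {1,2}.
The 11 across and the 16 down share only 7, so B1 = 7.
Given what's placed, C1 must be 1 to fit the 11 across and 3 down.
B2 = 16 − 7 = 9 completes the 16 down.
C2 = 3 − 1 = 2 completes the 3 down.
A1 = 11 − 8 = 3 completes the 11 across.
A2 = 17 − 11 = 6 completes the 17 across.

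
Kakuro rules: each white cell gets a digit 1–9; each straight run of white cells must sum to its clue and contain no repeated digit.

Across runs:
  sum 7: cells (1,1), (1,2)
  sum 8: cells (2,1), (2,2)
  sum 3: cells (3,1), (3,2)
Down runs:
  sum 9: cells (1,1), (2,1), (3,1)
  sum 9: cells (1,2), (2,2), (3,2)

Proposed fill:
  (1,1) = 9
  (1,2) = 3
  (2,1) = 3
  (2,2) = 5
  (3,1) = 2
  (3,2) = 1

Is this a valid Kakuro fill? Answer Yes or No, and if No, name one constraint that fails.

No — the across run (1,1)–(1,2) sums to 12, not 7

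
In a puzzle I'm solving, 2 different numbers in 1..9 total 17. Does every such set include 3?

No

The only way to make 17 from 2 distinct digits is {8,9}, which does not contain 3.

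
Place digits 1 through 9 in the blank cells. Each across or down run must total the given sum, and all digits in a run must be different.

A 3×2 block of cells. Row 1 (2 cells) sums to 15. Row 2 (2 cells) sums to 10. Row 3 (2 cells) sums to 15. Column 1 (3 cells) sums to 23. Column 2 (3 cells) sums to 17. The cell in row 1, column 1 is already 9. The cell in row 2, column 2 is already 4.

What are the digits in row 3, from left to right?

8, 7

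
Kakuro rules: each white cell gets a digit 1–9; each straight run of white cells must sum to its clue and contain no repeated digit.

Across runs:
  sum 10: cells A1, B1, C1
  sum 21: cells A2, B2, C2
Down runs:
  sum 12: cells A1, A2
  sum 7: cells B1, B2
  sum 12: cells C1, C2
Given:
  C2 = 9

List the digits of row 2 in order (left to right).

7 5 9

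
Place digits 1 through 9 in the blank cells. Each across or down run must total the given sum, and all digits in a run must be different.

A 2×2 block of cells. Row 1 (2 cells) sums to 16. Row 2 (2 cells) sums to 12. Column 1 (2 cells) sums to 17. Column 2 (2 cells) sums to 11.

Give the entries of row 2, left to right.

16 in 2 cells must be {7,9}; 17 in 2 cells must be {8,9}.
The 16 across and the 17 down share only 9, so (1,1) = 9.
(1,2) = 16 − 9 = 7 completes the 16 across.
(2,1) = 17 − 9 = 8 completes the 17 down.
(2,2) = 12 − 8 = 4 completes the 12 across.

8 4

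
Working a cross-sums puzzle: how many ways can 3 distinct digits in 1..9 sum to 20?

4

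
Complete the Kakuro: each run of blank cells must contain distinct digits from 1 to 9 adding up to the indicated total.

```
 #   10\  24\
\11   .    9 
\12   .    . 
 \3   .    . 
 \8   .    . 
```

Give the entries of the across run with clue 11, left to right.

2 9

3 in 2 cells must be {1,2}; 10 in 4 cells must be {1,2,3,4}.
R1C1 = 11 − 9 = 2 completes the 11 across.
Given what's placed, R3C1 must be 1 to fit the 3 across and 10 down.
R3C2 = 3 − 1 = 2 completes the 3 across.
R4C1 = 3: the only remaining digit allowed by both the 8 across and the 10 down.
R4C2 = 8 − 3 = 5 completes the 8 across.
R2C1 = 10 − 6 = 4 completes the 10 down.
R2C2 = 12 − 4 = 8 completes the 12 across.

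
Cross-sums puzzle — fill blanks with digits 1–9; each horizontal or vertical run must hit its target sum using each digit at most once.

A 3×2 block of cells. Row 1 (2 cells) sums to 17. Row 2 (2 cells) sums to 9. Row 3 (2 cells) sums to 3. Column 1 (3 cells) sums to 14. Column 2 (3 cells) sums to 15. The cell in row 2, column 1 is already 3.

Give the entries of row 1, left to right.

9, 8

17 in 2 cells must be {8,9}; 3 in 2 cells must be {1,2}.
Given what's placed, (1,1) must be 9 to fit the 17 across and 14 down.
(1,2) = 17 − 9 = 8 completes the 17 across.
(2,2) = 9 − 3 = 6 completes the 9 across.
(3,1) = 14 − 12 = 2 completes the 14 down.
(3,2) = 3 − 2 = 1 completes the 3 across.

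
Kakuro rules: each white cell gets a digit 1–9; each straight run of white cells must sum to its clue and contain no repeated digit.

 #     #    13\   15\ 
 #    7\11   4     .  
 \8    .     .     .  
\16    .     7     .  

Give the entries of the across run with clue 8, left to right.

1 2 5

R1C3 = 11 − 4 = 7 completes the 11 across.
R2C2 = 13 − 11 = 2 completes the 13 down.
Given what's placed, R2C3 must be 5 to fit the 8 across and 15 down.
R3C3 = 15 − 12 = 3 completes the 15 down.
R2C1 = 8 − 7 = 1 completes the 8 across.
R3C1 = 16 − 10 = 6 completes the 16 across.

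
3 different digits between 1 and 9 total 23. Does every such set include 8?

Yes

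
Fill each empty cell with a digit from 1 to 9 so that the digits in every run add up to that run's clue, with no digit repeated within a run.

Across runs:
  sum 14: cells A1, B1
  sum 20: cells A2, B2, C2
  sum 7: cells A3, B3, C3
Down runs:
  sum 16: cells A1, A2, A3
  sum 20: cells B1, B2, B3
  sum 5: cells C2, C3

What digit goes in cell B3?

4

7 in 3 cells must be {1,2,4}.
Only 4 fits B3 under both its across sum 7 and down sum 20.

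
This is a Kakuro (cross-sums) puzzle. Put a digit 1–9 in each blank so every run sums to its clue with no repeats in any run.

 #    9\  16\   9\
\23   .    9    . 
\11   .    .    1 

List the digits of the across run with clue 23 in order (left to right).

23 in 3 cells must be {6,8,9}; 16 in 2 cells must be {7,9}.
R1C3 = 9 − 1 = 8 completes the 9 down.
R2C2 = 16 − 9 = 7 completes the 16 down.
R1C1 = 23 − 17 = 6 completes the 23 across.
R2C1 = 11 − 8 = 3 completes the 11 across.

6 9 8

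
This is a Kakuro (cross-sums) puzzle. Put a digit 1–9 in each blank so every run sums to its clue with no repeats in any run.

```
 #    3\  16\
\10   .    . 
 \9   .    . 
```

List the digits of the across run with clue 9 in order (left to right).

2 7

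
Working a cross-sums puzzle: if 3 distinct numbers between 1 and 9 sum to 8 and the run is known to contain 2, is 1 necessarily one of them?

The only way to make 8 from 3 distinct digits under that restriction is {1,2,5}, which contains 1.

Yes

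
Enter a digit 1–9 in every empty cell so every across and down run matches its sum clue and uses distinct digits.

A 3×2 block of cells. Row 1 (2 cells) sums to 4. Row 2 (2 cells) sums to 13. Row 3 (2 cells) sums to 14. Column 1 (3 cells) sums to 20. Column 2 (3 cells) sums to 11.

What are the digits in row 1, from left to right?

4 in 2 cells must be {1,3}.
The 4 across and the 20 down share only 3, so (1,1) = 3.
(1,2) = 4 − 3 = 1 completes the 4 across.
Nothing is forced directly, so branch on (2,1), whose candidates are 8 or 9. If (2,1) = 8: then (2,2) would have to be in {5} for the 13 across but in {2,3,4,6,7,8} for the 11 down — contradiction. So (2,1) = 9.
(2,2) = 13 − 9 = 4 completes the 13 across.
(3,1) = 20 − 12 = 8 completes the 20 down.
(3,2) = 14 − 8 = 6 completes the 14 across.

3 1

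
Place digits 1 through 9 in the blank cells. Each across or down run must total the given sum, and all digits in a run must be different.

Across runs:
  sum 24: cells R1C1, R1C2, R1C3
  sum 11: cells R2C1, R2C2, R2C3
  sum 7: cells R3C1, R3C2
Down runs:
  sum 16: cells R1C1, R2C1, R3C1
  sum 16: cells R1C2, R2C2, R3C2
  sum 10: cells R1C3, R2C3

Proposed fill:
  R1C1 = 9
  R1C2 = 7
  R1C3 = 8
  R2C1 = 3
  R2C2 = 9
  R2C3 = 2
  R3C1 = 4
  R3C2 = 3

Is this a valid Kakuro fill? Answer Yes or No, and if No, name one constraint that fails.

No — the across run R2C1–R2C3 sums to 14, not 11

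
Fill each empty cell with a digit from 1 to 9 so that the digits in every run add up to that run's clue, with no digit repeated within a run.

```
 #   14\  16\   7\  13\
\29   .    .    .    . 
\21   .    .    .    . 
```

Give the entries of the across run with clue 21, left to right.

29 in 4 cells must be {5,7,8,9}; 16 in 2 cells must be {7,9}.
Only 5 fits R1C3 under both its across sum 29 and down sum 7.
R2C3 = 7 − 5 = 2 completes the 7 down.
Nothing is forced directly, so branch on R1C1, whose candidates are 8 or 9. If R1C1 = 9: that forces R1C2 = 7, R1C4 = 8, R2C1 = 5, after which R2C2 would have to be in {6,8} for the 21 across but in {9} for the 16 down — contradiction. So R1C1 = 8.
R2C1 = 14 − 8 = 6 completes the 14 down.
R2C2 = 9: the only remaining digit allowed by both the 21 across and the 16 down.
R2C4 = 21 − 17 = 4 completes the 21 across.

6 9 2 4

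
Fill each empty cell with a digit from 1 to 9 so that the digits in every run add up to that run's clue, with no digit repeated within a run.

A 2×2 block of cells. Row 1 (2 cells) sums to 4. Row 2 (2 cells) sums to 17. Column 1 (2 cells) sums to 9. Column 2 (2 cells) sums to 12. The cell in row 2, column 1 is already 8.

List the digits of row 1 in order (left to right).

1 3

4 in 2 cells must be {1,3}; 17 in 2 cells must be {8,9}.
(1,1) = 9 − 8 = 1 completes the 9 down.
(1,2) = 4 − 1 = 3 completes the 4 across.
(2,2) = 17 − 8 = 9 completes the 17 across.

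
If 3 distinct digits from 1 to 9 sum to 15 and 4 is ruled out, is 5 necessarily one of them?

Counterexample: {1,6,8} sums to 15 under that restriction without using 5.

No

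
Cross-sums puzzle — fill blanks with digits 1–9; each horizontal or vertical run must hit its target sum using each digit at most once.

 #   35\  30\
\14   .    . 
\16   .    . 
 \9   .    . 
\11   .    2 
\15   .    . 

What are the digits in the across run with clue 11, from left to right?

16 in 2 cells must be {7,9}; 35 in 5 cells must be {5,6,7,8,9}.
R4C1 = 11 − 2 = 9 completes the 11 across.

9 2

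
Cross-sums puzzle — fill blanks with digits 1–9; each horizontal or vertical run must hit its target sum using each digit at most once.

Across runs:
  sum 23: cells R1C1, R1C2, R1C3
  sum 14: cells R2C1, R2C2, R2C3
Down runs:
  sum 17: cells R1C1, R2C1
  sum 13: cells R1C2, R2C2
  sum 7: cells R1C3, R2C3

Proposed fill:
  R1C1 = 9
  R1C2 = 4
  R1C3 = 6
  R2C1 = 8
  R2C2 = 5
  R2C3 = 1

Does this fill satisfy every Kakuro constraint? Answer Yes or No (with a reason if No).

No — the down run R1C2–R2C2 sums to 9, not 13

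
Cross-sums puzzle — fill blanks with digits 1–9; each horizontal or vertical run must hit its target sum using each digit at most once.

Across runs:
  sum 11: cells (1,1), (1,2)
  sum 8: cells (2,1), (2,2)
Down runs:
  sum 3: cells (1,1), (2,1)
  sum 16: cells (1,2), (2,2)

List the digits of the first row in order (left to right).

3 in 2 cells must be {1,2}; 16 in 2 cells must be {7,9}.
The 11 across and the 3 down share only 2, so (1,1) = 2.
(1,2) = 11 − 2 = 9 completes the 11 across.
(2,1) = 3 − 2 = 1 completes the 3 down.
(2,2) = 8 − 1 = 7 completes the 8 across.

2, 9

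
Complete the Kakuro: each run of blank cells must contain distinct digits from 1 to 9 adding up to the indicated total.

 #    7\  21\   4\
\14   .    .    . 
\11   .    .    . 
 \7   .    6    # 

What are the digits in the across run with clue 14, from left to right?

7 in 3 cells must be {1,2,4}; 4 in 2 cells must be {1,3}.
R3C1 = 7 − 6 = 1 completes the 7 across.
No cell is forced outright now. R1C3 can only be 1 or 3 (the digits allowed by both its 14 across and its 4 down). If R1C3 = 1: that forces R1C1 = 4, after which R1C2 would have to be in {9} for the 14 across but in {7,8} for the 21 down — contradiction. So R1C3 = 3.
Given what's placed, R1C2 must be 7 to fit the 14 across and 21 down.
R2C2 = 21 − 13 = 8 completes the 21 down.
R2C3 = 4 − 3 = 1 completes the 4 down.
R1C1 = 14 − 10 = 4 completes the 14 across.
R2C1 = 11 − 9 = 2 completes the 11 across.

4 7 3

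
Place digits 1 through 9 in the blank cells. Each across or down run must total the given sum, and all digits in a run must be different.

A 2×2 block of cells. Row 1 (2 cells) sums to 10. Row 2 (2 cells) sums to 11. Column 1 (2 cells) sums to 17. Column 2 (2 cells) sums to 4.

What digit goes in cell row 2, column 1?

8

17 in 2 cells must be {8,9}; 4 in 2 cells must be {1,3}.
The 11 across and the 4 down share only 3, so (2,2) = 3.
(1,2) = 4 − 3 = 1 completes the 4 down.
(2,1) = 11 − 3 = 8 completes the 11 across.
(1,1) = 10 − 1 = 9 completes the 10 across.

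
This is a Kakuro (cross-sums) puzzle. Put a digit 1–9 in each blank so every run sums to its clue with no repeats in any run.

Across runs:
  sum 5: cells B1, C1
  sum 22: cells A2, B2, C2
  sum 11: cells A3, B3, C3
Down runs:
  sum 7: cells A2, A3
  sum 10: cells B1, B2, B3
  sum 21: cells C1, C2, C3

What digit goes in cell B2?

7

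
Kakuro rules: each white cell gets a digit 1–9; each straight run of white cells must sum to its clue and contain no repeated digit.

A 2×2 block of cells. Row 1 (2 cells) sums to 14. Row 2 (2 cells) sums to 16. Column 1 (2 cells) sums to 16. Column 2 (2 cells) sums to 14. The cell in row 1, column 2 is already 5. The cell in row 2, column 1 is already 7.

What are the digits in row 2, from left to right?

7, 9

16 in 2 cells must be {7,9}.
(1,1) = 14 − 5 = 9 completes the 14 across.
(2,2) = 16 − 7 = 9 completes the 16 across.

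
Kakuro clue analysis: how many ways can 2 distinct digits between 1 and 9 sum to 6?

2

2 distinct digits from 1–9 sum between 3 and 17.
Enumerating: {1,5}, {2,4}.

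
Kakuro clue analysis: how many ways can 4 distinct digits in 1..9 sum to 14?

5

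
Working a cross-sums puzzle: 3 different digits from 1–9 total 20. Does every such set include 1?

No

Counterexample: {3,8,9} sums to 20 without using 1.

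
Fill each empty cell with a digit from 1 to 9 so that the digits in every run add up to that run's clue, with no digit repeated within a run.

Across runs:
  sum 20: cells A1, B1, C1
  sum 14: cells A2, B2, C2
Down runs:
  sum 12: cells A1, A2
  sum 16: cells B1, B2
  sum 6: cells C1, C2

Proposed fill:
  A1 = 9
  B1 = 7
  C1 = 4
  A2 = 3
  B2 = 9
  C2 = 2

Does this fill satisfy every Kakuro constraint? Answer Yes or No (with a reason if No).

Across: 9+7+4=20; 3+9+2=14. Down: 9+3=12; 7+9=16; 4+2=6. No digit repeats within any run.

Yes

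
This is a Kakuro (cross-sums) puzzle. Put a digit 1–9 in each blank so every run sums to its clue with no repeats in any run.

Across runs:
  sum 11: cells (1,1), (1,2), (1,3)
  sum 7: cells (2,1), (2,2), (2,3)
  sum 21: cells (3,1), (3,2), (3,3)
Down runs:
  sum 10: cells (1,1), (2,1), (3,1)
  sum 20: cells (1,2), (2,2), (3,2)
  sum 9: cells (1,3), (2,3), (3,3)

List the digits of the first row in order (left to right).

7 in 3 cells must be {1,2,4}.
Only 4 fits (2,2) under both its across sum 7 and down sum 20.
Given what's placed, (1,2) must be 7 to fit the 11 across and 20 down.
(3,2) = 20 − 11 = 9 completes the 20 down.
No cell is forced outright now. (3,3) can only be 4 or 5 (the digits allowed by both its 21 across and its 9 down). If (3,3) = 4: that forces (1,3) = 3, (2,3) = 2, after which (3,1) would have to be in {8} for the 21 across but in {1,2,3,4,5,6,7} for the 10 down — contradiction. So (3,3) = 5.
Given what's placed, (2,3) must be 1 to fit the 7 across and 9 down.
(3,1) = 21 − 14 = 7 completes the 21 across.
(1,1) = 1: the only remaining digit allowed by both the 11 across and the 10 down.
(1,3) = 11 − 8 = 3 completes the 11 across.

1, 7, 3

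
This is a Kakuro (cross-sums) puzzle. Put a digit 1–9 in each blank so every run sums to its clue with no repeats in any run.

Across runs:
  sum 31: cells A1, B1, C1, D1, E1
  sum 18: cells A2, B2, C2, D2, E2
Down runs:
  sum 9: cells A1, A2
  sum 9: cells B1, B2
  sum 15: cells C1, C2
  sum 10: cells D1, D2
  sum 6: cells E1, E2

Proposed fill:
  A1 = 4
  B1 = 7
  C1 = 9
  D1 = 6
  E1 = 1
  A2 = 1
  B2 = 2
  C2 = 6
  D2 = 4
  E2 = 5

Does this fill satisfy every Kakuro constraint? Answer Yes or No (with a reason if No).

No — the down run A1–A2 sums to 5, not 9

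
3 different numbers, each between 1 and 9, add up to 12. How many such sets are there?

3 distinct digits from 1–9 sum between 6 and 24.

7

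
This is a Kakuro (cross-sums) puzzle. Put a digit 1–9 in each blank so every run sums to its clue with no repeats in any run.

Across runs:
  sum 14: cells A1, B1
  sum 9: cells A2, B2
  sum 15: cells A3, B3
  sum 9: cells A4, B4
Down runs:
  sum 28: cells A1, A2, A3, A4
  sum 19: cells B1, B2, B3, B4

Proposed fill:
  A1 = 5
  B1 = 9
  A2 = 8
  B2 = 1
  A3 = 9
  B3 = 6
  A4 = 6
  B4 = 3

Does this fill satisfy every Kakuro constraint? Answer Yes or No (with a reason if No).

Across: 5+9=14; 8+1=9; 9+6=15; 6+3=9. Down: 5+8+9+6=28; 9+1+6+3=19. No digit repeats within any run.

Yes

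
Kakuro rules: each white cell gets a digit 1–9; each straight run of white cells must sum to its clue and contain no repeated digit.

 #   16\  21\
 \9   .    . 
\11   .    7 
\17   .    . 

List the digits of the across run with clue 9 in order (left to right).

3 6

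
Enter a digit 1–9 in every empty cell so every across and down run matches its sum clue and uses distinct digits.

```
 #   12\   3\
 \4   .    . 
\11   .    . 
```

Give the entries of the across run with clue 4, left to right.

3 1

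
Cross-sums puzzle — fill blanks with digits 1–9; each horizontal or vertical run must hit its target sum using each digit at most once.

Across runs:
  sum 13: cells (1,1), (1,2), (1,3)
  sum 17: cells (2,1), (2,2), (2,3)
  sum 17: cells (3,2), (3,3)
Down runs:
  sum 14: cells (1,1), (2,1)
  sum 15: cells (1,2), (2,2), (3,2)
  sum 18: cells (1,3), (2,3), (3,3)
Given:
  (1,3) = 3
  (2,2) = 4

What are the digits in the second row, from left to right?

17 in 2 cells must be {8,9}.
No cell is forced outright now. (3,2) can only be 8 or 9 (the digits allowed by both its 17 across and its 15 down). If (3,2) = 8: then (1,2) would have to be in {1,2,4,6,8,9} for the 13 across but in {3} for the 15 down — contradiction. So (3,2) = 9.
(1,2) = 15 − 13 = 2 completes the 15 down.
(3,3) = 17 − 9 = 8 completes the 17 across.
(1,1) = 13 − 5 = 8 completes the 13 across.
(2,1) = 14 − 8 = 6 completes the 14 down.
(2,3) = 17 − 10 = 7 completes the 17 across.

6 4 7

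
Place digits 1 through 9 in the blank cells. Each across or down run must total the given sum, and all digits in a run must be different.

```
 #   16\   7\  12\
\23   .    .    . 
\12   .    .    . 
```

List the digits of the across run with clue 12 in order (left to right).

23 in 3 cells must be {6,8,9}; 16 in 2 cells must be {7,9}.
The 23 across and the 16 down share only 9, so R1C1 = 9.
Given what's placed, R1C2 must be 6 to fit the 23 across and 7 down.
R1C3 = 23 − 15 = 8 completes the 23 across.
R2C1 = 16 − 9 = 7 completes the 16 down.
R2C2 = 7 − 6 = 1 completes the 7 down.
R2C3 = 12 − 8 = 4 completes the 12 across.

7 1 4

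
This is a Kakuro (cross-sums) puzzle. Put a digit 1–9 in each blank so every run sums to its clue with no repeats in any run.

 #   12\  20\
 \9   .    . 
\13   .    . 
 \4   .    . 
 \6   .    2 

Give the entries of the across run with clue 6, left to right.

4, 2

4 in 2 cells must be {1,3}.
R4C1 = 6 − 2 = 4 completes the 6 across.
R2C1 = 5: the only remaining digit allowed by both the 13 across and the 12 down.
R2C2 = 13 − 5 = 8 completes the 13 across.
Given what's placed, R3C1 must be 1 to fit the 4 across and 12 down.
R3C2 = 4 − 1 = 3 completes the 4 across.
R1C1 = 12 − 10 = 2 completes the 12 down.
R1C2 = 9 − 2 = 7 completes the 9 across.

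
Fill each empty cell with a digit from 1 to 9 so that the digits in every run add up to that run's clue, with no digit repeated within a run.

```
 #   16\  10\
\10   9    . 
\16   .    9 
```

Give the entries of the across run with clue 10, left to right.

16 in 2 cells must be {7,9}.
R1C2 = 10 − 9 = 1 completes the 10 across.
R2C1 = 16 − 9 = 7 completes the 16 across.

9, 1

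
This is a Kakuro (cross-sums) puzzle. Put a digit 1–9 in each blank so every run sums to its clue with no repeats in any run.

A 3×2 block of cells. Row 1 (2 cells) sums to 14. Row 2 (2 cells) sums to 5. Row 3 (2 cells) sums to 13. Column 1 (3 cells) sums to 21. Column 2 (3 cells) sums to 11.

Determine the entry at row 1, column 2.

The 5 across and the 21 down share only 4, so (2,1) = 4.
(2,2) = 5 − 4 = 1 completes the 5 across.
Nothing is forced directly, so branch on (1,1), whose candidates are 8 or 9. If (1,1) = 9: then (1,2) would have to be in {5} for the 14 across but in {2,3,4,6,7,8} for the 11 down — contradiction. So (1,1) = 8.
(1,2) = 14 − 8 = 6 completes the 14 across.
(3,1) = 21 − 12 = 9 completes the 21 down.
(3,2) = 13 − 9 = 4 completes the 13 across.

6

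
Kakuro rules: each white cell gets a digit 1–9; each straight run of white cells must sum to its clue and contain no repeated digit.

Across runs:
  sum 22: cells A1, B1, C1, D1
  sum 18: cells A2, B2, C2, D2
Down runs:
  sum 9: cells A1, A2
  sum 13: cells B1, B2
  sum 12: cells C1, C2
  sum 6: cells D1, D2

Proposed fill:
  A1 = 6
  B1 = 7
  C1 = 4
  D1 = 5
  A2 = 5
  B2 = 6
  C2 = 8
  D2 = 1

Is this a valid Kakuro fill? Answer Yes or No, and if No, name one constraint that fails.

No — the across run A2–D2 sums to 20, not 18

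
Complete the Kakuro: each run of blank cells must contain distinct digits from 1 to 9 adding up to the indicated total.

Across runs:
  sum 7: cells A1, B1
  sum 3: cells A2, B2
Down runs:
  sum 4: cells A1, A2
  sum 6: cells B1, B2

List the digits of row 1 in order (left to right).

3 in 2 cells must be {1,2}; 4 in 2 cells must be {1,3}.
The 3 across and the 4 down share only 1, so A2 = 1.
B2 = 3 − 1 = 2 completes the 3 across.
A1 = 4 − 1 = 3 completes the 4 down.
B1 = 7 − 3 = 4 completes the 7 across.

3, 4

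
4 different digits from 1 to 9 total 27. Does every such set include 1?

Counterexample: {3,7,8,9} sums to 27 without using 1.

No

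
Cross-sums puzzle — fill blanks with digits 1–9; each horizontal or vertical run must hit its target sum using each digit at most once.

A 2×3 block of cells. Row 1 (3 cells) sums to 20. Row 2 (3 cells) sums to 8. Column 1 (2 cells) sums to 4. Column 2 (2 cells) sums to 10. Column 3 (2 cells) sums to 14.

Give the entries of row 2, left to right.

1 2 5

4 in 2 cells must be {1,3}.
The 20 across and the 4 down share only 3, so (1,1) = 3.
(2,1) = 4 − 3 = 1 completes the 4 down.
Given what's placed, (2,3) must be 5 to fit the 8 across and 14 down.
(1,3) = 14 − 5 = 9 completes the 14 down.
(2,2) = 8 − 6 = 2 completes the 8 across.
(1,2) = 20 − 12 = 8 completes the 20 across.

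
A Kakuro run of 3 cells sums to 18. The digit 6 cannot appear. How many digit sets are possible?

3 distinct digits from 1–9 sum between 6 and 24.
Dropping sets that contain 6.
Enumerating: {1,8,9}, {2,7,9}, {3,7,8}, {4,5,9}.

4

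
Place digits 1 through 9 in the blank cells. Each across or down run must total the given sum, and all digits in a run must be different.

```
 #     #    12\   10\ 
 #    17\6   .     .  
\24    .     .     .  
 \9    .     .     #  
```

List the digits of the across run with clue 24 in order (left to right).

9, 7, 8

24 in 3 cells must be {7,8,9}; 17 in 2 cells must be {8,9}.
The 9 across and the 17 down share only 8, so R3C1 = 8.
R3C2 = 9 − 8 = 1 completes the 9 across.
R2C1 = 17 − 8 = 9 completes the 17 down.
No cell is forced outright now. R2C2 can only be 7 or 8 (the digits allowed by both its 24 across and its 12 down). If R2C2 = 8: then R1C2 would have to be in {1,2,4,5} for the 6 across but in {3} for the 12 down — contradiction. So R2C2 = 7.
R1C2 = 12 − 8 = 4 completes the 12 down.
R1C3 = 6 − 4 = 2 completes the 6 across.
R2C3 = 24 − 16 = 8 completes the 24 across.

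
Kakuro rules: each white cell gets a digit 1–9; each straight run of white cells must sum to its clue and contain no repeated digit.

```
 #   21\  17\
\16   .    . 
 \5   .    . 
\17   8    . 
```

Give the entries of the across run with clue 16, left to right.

16 in 2 cells must be {7,9}; 17 in 2 cells must be {8,9}.
Given what's placed, R2C1 must be 4 to fit the 5 across and 21 down.
R2C2 = 5 − 4 = 1 completes the 5 across.
R3C2 = 17 − 8 = 9 completes the 17 across.
R1C1 = 21 − 12 = 9 completes the 21 down.
R1C2 = 16 − 9 = 7 completes the 16 across.

9 7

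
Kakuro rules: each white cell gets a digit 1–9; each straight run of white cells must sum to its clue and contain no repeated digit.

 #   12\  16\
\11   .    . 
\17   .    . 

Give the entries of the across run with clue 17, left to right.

17 in 2 cells must be {8,9}; 16 in 2 cells must be {7,9}.
The 17 across and the 16 down share only 9, so R2C2 = 9.
R1C2 = 16 − 9 = 7 completes the 16 down.
R2C1 = 17 − 9 = 8 completes the 17 across.
R1C1 = 11 − 7 = 4 completes the 11 across.

8 9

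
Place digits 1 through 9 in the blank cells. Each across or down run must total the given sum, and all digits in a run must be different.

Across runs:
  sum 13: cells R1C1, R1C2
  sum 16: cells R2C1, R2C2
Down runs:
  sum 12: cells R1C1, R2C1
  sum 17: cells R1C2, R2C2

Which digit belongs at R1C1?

16 in 2 cells must be {7,9}; 17 in 2 cells must be {8,9}.
The 16 across and the 17 down share only 9, so R2C2 = 9.
R1C2 = 17 − 9 = 8 completes the 17 down.
R2C1 = 16 − 9 = 7 completes the 16 across.
R1C1 = 13 − 8 = 5 completes the 13 across.

5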